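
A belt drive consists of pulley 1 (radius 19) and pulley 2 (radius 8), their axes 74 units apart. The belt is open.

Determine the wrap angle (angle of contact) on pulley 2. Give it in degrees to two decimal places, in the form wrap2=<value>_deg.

wrap2=162.90_deg

open belt: β = asin((r2−r1)/C) = asin(-11/74) = -8.5486°
wrap1 = π − 2β = 197.0972°
wrap2 = π + 2β = 162.9028°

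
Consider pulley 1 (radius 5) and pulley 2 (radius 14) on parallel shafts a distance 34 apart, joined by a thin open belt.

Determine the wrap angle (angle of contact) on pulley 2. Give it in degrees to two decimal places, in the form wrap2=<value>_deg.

open belt: β = asin((r2−r1)/C) = asin(9/34) = 15.3495°
wrap1 = π − 2β = 149.3010°
wrap2 = π + 2β = 210.6990°

wrap2=210.70_deg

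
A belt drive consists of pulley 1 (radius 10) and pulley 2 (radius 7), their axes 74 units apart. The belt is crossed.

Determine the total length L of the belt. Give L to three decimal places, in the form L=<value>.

crossed belt: β = asin((r1+r2)/C) = asin(17/74) = 13.2812°
wrap1 = wrap2 = π + 2β = 206.5623°
tangent length = C·cosβ = 72.0208
L = (r1+r2)·wrap + 2·C·cosβ = 17·3.6052 + 2·72.0208 = 205.3299

L=205.330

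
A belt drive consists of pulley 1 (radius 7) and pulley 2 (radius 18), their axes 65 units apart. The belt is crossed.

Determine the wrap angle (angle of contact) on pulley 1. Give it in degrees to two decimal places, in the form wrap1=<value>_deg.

crossed belt: β = asin((r1+r2)/C) = asin(25/65) = 22.6199°
wrap1 = wrap2 = π + 2β = 225.2397°

wrap1=225.24_deg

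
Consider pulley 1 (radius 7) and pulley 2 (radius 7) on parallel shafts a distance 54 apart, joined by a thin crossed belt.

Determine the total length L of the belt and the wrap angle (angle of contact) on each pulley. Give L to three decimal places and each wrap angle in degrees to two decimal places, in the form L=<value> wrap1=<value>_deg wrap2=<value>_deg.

crossed belt: β = asin((r1+r2)/C) = asin(14/54) = 15.0261°
wrap1 = wrap2 = π + 2β = 210.0522°
tangent length = C·cosβ = 52.1536
L = (r1+r2)·wrap + 2·C·cosβ = 14·3.6661 + 2·52.1536 = 155.6327

L=155.633 wrap1=210.05_deg wrap2=210.05_deg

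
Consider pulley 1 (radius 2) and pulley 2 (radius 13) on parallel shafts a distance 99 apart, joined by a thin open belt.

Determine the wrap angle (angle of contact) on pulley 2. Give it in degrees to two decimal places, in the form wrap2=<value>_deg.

open belt: β = asin((r2−r1)/C) = asin(11/99) = 6.3794°
wrap1 = π − 2β = 167.2413°
wrap2 = π + 2β = 192.7587°

wrap2=192.76_deg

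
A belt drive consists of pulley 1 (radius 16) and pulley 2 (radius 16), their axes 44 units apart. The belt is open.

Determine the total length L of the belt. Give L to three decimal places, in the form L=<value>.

open belt: β = asin((r2−r1)/C) = asin(0/44) = 0.0000°
wrap1 = π − 2β = 180.0000°
wrap2 = π + 2β = 180.0000°
tangent length = C·cosβ = 44.0000
L = r1·wrap1 + r2·wrap2 + 2·C·cosβ = 16·3.1416 + 16·3.1416 + 2·44.0000 = 188.5310

L=188.531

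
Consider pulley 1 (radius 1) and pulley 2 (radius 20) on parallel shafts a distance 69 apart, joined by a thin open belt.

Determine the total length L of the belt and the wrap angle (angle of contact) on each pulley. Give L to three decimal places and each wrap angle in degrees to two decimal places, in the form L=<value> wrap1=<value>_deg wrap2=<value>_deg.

L=209.239 wrap1=148.03_deg wrap2=211.97_deg

open belt: β = asin((r2−r1)/C) = asin(19/69) = 15.9836°
wrap1 = π − 2β = 148.0328°
wrap2 = π + 2β = 211.9672°
tangent length = C·cosβ = 66.3325
L = r1·wrap1 + r2·wrap2 + 2·C·cosβ = 1·2.5837 + 20·3.6995 + 2·66.3325 = 209.2392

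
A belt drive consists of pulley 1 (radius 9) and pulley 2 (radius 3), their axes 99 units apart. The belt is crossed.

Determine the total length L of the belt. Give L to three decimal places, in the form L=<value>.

L=237.155

crossed belt: β = asin((r1+r2)/C) = asin(12/99) = 6.9621°
wrap1 = wrap2 = π + 2β = 193.9241°
tangent length = C·cosβ = 98.2700
L = (r1+r2)·wrap + 2·C·cosβ = 12·3.3846 + 2·98.2700 = 237.1554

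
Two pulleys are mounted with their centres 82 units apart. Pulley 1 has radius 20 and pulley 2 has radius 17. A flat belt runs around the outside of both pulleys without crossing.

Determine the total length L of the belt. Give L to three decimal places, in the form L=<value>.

L=280.349

open belt: β = asin((r2−r1)/C) = asin(-3/82) = -2.0967°
wrap1 = π − 2β = 184.1933°
wrap2 = π + 2β = 175.8067°
tangent length = C·cosβ = 81.9451
L = r1·wrap1 + r2·wrap2 + 2·C·cosβ = 20·3.2148 + 17·3.0684 + 2·81.9451 = 280.3487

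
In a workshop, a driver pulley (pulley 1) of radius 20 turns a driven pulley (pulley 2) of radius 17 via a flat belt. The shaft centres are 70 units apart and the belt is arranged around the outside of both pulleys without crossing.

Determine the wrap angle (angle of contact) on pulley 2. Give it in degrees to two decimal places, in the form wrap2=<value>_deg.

wrap2=175.09_deg

open belt: β = asin((r2−r1)/C) = asin(-3/70) = -2.4563°
wrap1 = π − 2β = 184.9126°
wrap2 = π + 2β = 175.0874°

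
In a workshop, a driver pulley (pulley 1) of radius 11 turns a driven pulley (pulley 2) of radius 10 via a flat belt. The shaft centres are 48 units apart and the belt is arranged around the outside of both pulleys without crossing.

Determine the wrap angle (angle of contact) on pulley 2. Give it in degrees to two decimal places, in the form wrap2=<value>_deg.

wrap2=177.61_deg

open belt: β = asin((r2−r1)/C) = asin(-1/48) = -1.1937°
wrap1 = π − 2β = 182.3875°
wrap2 = π + 2β = 177.6125°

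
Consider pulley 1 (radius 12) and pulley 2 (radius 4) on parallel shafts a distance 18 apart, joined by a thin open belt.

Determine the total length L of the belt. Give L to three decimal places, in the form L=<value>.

L=89.883

open belt: β = asin((r2−r1)/C) = asin(-8/18) = -26.3878°
wrap1 = π − 2β = 232.7756°
wrap2 = π + 2β = 127.2244°
tangent length = C·cosβ = 16.1245
L = r1·wrap1 + r2·wrap2 + 2·C·cosβ = 12·4.0627 + 4·2.2205 + 2·16.1245 = 89.8834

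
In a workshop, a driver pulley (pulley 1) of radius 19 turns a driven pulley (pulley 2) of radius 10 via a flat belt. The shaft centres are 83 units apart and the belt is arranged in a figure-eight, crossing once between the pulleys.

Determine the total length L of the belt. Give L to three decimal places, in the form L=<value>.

crossed belt: β = asin((r1+r2)/C) = asin(29/83) = 20.4505°
wrap1 = wrap2 = π + 2β = 220.9009°
tangent length = C·cosβ = 77.7689
L = (r1+r2)·wrap + 2·C·cosβ = 29·3.8554 + 2·77.7689 = 267.3458

L=267.346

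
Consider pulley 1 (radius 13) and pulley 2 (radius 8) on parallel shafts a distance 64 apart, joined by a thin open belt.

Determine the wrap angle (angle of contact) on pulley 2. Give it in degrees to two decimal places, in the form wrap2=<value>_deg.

wrap2=171.04_deg

open belt: β = asin((r2−r1)/C) = asin(-5/64) = -4.4808°
wrap1 = π − 2β = 188.9616°
wrap2 = π + 2β = 171.0384°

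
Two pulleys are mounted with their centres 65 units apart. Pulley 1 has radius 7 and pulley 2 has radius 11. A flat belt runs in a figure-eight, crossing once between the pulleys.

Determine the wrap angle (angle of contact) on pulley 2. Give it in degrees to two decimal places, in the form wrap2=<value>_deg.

wrap2=212.15_deg

crossed belt: β = asin((r1+r2)/C) = asin(18/65) = 16.0766°
wrap1 = wrap2 = π + 2β = 212.1533°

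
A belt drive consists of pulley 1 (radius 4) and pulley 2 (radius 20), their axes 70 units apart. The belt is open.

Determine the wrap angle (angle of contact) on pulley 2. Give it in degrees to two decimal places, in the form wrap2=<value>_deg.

open belt: β = asin((r2−r1)/C) = asin(16/70) = 13.2130°
wrap1 = π − 2β = 153.5740°
wrap2 = π + 2β = 206.4260°

wrap2=206.43_deg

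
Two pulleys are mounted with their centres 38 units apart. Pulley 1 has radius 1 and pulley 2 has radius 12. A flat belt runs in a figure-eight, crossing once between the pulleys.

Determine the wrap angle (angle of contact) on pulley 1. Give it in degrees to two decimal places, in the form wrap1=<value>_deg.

crossed belt: β = asin((r1+r2)/C) = asin(13/38) = 20.0052°
wrap1 = wrap2 = π + 2β = 220.0104°

wrap1=220.01_deg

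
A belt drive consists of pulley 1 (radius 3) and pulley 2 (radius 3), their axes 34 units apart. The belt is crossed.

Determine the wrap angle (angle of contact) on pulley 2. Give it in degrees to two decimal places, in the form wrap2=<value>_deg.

crossed belt: β = asin((r1+r2)/C) = asin(6/34) = 10.1642°
wrap1 = wrap2 = π + 2β = 200.3285°

wrap2=200.33_deg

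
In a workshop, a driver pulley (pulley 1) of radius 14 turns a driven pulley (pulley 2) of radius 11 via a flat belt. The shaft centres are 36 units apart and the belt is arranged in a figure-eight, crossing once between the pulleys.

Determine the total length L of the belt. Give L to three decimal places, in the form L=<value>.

L=168.730

crossed belt: β = asin((r1+r2)/C) = asin(25/36) = 43.9830°
wrap1 = wrap2 = π + 2β = 267.9659°
tangent length = C·cosβ = 25.9037
L = (r1+r2)·wrap + 2·C·cosβ = 25·4.6769 + 2·25.9037 = 168.7295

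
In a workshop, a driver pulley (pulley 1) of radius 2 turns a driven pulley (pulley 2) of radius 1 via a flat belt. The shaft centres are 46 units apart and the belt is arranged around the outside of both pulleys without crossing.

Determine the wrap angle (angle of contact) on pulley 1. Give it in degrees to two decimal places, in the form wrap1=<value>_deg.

wrap1=182.49_deg

open belt: β = asin((r2−r1)/C) = asin(-1/46) = -1.2457°
wrap1 = π − 2β = 182.4913°
wrap2 = π + 2β = 177.5087°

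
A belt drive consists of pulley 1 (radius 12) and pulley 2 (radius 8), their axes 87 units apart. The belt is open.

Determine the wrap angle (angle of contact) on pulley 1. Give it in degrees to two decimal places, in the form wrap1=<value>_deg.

wrap1=185.27_deg

open belt: β = asin((r2−r1)/C) = asin(-4/87) = -2.6352°
wrap1 = π − 2β = 185.2704°
wrap2 = π + 2β = 174.7296°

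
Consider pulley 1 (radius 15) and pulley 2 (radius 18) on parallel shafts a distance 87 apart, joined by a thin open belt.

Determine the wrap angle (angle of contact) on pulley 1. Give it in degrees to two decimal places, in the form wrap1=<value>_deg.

wrap1=176.05_deg

open belt: β = asin((r2−r1)/C) = asin(3/87) = 1.9761°
wrap1 = π − 2β = 176.0478°
wrap2 = π + 2β = 183.9522°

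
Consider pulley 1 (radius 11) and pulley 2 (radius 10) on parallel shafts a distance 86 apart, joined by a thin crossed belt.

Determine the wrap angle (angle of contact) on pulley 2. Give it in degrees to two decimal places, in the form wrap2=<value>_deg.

crossed belt: β = asin((r1+r2)/C) = asin(21/86) = 14.1337°
wrap1 = wrap2 = π + 2β = 208.2675°

wrap2=208.27_deg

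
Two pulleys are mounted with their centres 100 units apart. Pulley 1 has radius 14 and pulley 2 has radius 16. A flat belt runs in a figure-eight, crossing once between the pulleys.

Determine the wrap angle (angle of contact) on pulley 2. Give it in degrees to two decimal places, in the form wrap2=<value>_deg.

crossed belt: β = asin((r1+r2)/C) = asin(30/100) = 17.4576°
wrap1 = wrap2 = π + 2β = 214.9152°

wrap2=214.92_deg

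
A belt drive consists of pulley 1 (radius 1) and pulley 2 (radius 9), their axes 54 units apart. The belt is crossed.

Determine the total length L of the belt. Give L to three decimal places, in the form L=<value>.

L=141.273

crossed belt: β = asin((r1+r2)/C) = asin(10/54) = 10.6719°
wrap1 = wrap2 = π + 2β = 201.3439°
tangent length = C·cosβ = 53.0660
L = (r1+r2)·wrap + 2·C·cosβ = 10·3.5141 + 2·53.0660 = 141.2731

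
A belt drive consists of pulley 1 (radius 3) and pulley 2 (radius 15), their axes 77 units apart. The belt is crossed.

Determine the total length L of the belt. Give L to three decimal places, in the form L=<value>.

crossed belt: β = asin((r1+r2)/C) = asin(18/77) = 13.5189°
wrap1 = wrap2 = π + 2β = 207.0378°
tangent length = C·cosβ = 74.8665
L = (r1+r2)·wrap + 2·C·cosβ = 18·3.6135 + 2·74.8665 = 214.7759

L=214.776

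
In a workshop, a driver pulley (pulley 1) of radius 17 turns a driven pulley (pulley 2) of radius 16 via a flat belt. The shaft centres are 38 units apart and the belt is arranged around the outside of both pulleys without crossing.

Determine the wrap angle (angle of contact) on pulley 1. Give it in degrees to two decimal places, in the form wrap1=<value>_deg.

wrap1=183.02_deg

open belt: β = asin((r2−r1)/C) = asin(-1/38) = -1.5080°
wrap1 = π − 2β = 183.0159°
wrap2 = π + 2β = 176.9841°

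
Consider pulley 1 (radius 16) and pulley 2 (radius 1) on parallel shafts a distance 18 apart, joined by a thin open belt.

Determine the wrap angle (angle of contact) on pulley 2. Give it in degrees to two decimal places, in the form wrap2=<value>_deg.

open belt: β = asin((r2−r1)/C) = asin(-15/18) = -56.4427°
wrap1 = π − 2β = 292.8854°
wrap2 = π + 2β = 67.1146°

wrap2=67.11_deg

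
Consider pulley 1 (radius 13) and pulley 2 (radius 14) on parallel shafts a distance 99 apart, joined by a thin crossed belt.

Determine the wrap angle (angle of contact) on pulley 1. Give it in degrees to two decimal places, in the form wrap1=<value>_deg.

crossed belt: β = asin((r1+r2)/C) = asin(27/99) = 15.8266°
wrap1 = wrap2 = π + 2β = 211.6532°

wrap1=211.65_deg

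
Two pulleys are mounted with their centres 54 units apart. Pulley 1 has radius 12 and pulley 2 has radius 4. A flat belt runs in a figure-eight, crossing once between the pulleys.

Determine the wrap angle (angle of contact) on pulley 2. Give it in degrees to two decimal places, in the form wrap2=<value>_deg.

crossed belt: β = asin((r1+r2)/C) = asin(16/54) = 17.2353°
wrap1 = wrap2 = π + 2β = 214.4706°

wrap2=214.47_deg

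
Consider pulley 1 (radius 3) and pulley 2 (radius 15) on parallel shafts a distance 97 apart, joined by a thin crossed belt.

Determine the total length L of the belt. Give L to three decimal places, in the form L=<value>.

crossed belt: β = asin((r1+r2)/C) = asin(18/97) = 10.6942°
wrap1 = wrap2 = π + 2β = 201.3884°
tangent length = C·cosβ = 95.3153
L = (r1+r2)·wrap + 2·C·cosβ = 18·3.5149 + 2·95.3153 = 253.8986

L=253.899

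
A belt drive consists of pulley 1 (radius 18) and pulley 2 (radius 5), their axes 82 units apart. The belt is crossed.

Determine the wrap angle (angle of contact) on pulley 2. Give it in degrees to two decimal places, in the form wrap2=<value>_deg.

crossed belt: β = asin((r1+r2)/C) = asin(23/82) = 16.2893°
wrap1 = wrap2 = π + 2β = 212.5786°

wrap2=212.58_deg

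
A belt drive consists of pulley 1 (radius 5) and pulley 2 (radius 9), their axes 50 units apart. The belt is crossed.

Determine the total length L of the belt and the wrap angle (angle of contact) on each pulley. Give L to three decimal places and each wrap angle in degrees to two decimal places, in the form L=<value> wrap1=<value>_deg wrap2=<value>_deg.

crossed belt: β = asin((r1+r2)/C) = asin(14/50) = 16.2602°
wrap1 = wrap2 = π + 2β = 212.5204°
tangent length = C·cosβ = 48.0000
L = (r1+r2)·wrap + 2·C·cosβ = 14·3.7092 + 2·48.0000 = 147.9285

L=147.929 wrap1=212.52_deg wrap2=212.52_deg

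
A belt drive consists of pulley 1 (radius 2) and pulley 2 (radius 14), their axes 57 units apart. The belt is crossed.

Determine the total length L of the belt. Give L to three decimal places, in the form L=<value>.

L=168.787

crossed belt: β = asin((r1+r2)/C) = asin(16/57) = 16.3021°
wrap1 = wrap2 = π + 2β = 212.6042°
tangent length = C·cosβ = 54.7083
L = (r1+r2)·wrap + 2·C·cosβ = 16·3.7106 + 2·54.7083 = 168.7869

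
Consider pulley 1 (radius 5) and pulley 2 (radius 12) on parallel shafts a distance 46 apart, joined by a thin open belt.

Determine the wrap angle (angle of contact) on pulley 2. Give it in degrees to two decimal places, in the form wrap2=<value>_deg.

wrap2=197.51_deg

open belt: β = asin((r2−r1)/C) = asin(7/46) = 8.7529°
wrap1 = π − 2β = 162.4941°
wrap2 = π + 2β = 197.5059°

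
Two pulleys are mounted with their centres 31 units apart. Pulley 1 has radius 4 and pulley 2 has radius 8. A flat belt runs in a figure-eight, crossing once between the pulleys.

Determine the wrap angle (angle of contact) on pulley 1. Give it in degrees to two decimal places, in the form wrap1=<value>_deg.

crossed belt: β = asin((r1+r2)/C) = asin(12/31) = 22.7740°
wrap1 = wrap2 = π + 2β = 225.5479°

wrap1=225.55_deg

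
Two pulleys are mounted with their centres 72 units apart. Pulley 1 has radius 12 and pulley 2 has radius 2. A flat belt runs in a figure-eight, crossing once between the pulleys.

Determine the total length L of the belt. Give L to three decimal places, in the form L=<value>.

L=190.713

crossed belt: β = asin((r1+r2)/C) = asin(14/72) = 11.2123°
wrap1 = wrap2 = π + 2β = 202.4245°
tangent length = C·cosβ = 70.6258
L = (r1+r2)·wrap + 2·C·cosβ = 14·3.5330 + 2·70.6258 = 190.7132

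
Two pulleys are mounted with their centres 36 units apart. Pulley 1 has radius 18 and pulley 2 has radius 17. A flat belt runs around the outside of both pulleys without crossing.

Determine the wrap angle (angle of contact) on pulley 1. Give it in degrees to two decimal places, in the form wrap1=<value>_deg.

wrap1=183.18_deg

open belt: β = asin((r2−r1)/C) = asin(-1/36) = -1.5918°
wrap1 = π − 2β = 183.1835°
wrap2 = π + 2β = 176.8165°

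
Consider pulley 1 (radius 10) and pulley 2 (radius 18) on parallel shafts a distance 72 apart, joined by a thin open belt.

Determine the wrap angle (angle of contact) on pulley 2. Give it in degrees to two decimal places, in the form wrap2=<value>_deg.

wrap2=192.76_deg

open belt: β = asin((r2−r1)/C) = asin(8/72) = 6.3794°
wrap1 = π − 2β = 167.2413°
wrap2 = π + 2β = 192.7587°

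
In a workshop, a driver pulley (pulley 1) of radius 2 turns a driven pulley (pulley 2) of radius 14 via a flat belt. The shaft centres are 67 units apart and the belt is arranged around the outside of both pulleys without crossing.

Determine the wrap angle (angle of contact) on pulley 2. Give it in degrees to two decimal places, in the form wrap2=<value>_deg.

wrap2=200.64_deg

open belt: β = asin((r2−r1)/C) = asin(12/67) = 10.3176°
wrap1 = π − 2β = 159.3648°
wrap2 = π + 2β = 200.6352°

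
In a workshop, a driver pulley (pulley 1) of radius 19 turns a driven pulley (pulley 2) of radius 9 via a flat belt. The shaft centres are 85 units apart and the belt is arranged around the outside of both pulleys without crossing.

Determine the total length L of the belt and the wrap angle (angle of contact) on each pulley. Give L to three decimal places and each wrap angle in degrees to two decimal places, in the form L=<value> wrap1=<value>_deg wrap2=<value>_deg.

open belt: β = asin((r2−r1)/C) = asin(-10/85) = -6.7563°
wrap1 = π − 2β = 193.5127°
wrap2 = π + 2β = 166.4873°
tangent length = C·cosβ = 84.4097
L = r1·wrap1 + r2·wrap2 + 2·C·cosβ = 19·3.3774 + 9·2.9058 + 2·84.4097 = 259.1424

L=259.142 wrap1=193.51_deg wrap2=166.49_deg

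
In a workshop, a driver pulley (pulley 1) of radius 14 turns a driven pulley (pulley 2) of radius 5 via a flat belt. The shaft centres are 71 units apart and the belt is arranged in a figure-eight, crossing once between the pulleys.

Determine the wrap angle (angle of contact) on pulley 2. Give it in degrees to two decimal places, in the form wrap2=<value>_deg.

wrap2=211.04_deg

crossed belt: β = asin((r1+r2)/C) = asin(19/71) = 15.5218°
wrap1 = wrap2 = π + 2β = 211.0437°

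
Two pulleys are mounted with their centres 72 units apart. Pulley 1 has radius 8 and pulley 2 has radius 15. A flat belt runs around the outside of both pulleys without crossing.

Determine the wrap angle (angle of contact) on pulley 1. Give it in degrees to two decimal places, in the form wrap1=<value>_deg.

wrap1=168.84_deg

open belt: β = asin((r2−r1)/C) = asin(7/72) = 5.5792°
wrap1 = π − 2β = 168.8415°
wrap2 = π + 2β = 191.1585°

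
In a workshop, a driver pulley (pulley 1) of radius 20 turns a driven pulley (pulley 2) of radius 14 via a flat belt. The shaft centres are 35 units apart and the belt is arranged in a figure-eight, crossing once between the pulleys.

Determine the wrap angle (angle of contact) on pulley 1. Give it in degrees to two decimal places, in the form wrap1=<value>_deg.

crossed belt: β = asin((r1+r2)/C) = asin(34/35) = 76.2709°
wrap1 = wrap2 = π + 2β = 332.5417°

wrap1=332.54_deg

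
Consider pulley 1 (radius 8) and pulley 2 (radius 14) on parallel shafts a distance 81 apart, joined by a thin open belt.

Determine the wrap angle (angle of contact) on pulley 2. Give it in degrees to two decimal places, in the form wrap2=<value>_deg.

open belt: β = asin((r2−r1)/C) = asin(6/81) = 4.2480°
wrap1 = π − 2β = 171.5040°
wrap2 = π + 2β = 188.4960°

wrap2=188.50_deg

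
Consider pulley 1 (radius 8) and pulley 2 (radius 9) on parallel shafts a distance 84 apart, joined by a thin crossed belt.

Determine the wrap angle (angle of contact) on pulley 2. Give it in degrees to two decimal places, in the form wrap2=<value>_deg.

crossed belt: β = asin((r1+r2)/C) = asin(17/84) = 11.6762°
wrap1 = wrap2 = π + 2β = 203.3525°

wrap2=203.35_deg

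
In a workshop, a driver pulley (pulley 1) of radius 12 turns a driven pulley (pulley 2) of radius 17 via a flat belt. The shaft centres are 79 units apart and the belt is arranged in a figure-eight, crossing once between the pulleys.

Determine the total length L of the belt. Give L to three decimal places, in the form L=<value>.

L=259.876

crossed belt: β = asin((r1+r2)/C) = asin(29/79) = 21.5362°
wrap1 = wrap2 = π + 2β = 223.0724°
tangent length = C·cosβ = 73.4847
L = (r1+r2)·wrap + 2·C·cosβ = 29·3.8933 + 2·73.4847 = 259.8764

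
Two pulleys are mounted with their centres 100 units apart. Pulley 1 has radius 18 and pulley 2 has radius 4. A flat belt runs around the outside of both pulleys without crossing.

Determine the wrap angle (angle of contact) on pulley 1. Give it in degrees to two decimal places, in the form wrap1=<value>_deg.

wrap1=196.10_deg

open belt: β = asin((r2−r1)/C) = asin(-14/100) = -8.0478°
wrap1 = π − 2β = 196.0957°
wrap2 = π + 2β = 163.9043°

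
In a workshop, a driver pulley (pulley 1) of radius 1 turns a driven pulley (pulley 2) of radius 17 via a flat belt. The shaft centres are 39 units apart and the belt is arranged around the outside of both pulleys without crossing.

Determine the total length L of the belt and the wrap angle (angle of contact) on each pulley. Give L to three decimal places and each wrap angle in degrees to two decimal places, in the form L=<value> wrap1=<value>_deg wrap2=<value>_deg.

open belt: β = asin((r2−r1)/C) = asin(16/39) = 24.2209°
wrap1 = π − 2β = 131.5581°
wrap2 = π + 2β = 228.4419°
tangent length = C·cosβ = 35.5668
L = r1·wrap1 + r2·wrap2 + 2·C·cosβ = 1·2.2961 + 17·3.9871 + 2·35.5668 = 141.2099

L=141.210 wrap1=131.56_deg wrap2=228.44_deg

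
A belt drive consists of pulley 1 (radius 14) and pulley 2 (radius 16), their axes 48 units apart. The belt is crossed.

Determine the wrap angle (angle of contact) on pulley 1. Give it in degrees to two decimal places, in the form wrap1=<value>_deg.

wrap1=257.36_deg

crossed belt: β = asin((r1+r2)/C) = asin(30/48) = 38.6822°
wrap1 = wrap2 = π + 2β = 257.3644°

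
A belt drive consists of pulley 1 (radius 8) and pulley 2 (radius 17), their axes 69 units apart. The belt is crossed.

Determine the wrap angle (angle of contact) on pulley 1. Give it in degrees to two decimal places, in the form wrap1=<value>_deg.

crossed belt: β = asin((r1+r2)/C) = asin(25/69) = 21.2427°
wrap1 = wrap2 = π + 2β = 222.4853°

wrap1=222.49_deg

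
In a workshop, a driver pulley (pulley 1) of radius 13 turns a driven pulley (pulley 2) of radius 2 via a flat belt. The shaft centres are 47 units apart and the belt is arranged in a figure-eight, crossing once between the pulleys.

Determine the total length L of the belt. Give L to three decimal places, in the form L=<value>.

crossed belt: β = asin((r1+r2)/C) = asin(15/47) = 18.6115°
wrap1 = wrap2 = π + 2β = 217.2229°
tangent length = C·cosβ = 44.5421
L = (r1+r2)·wrap + 2·C·cosβ = 15·3.7913 + 2·44.5421 = 145.9531

L=145.953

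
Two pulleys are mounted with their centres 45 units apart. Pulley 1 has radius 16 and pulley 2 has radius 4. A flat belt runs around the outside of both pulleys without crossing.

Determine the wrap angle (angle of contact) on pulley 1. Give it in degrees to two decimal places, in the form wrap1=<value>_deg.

wrap1=210.93_deg

open belt: β = asin((r2−r1)/C) = asin(-12/45) = -15.4660°
wrap1 = π − 2β = 210.9320°
wrap2 = π + 2β = 149.0680°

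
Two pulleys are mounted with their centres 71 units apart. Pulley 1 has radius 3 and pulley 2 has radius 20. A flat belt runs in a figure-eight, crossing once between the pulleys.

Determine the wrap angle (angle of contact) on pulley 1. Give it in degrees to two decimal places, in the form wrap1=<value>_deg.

crossed belt: β = asin((r1+r2)/C) = asin(23/71) = 18.9016°
wrap1 = wrap2 = π + 2β = 217.8032°

wrap1=217.80_deg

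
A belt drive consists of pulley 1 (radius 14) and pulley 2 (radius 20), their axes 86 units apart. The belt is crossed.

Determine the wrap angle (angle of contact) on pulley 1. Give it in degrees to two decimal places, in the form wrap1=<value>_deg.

wrap1=226.58_deg

crossed belt: β = asin((r1+r2)/C) = asin(34/86) = 23.2877°
wrap1 = wrap2 = π + 2β = 226.5755°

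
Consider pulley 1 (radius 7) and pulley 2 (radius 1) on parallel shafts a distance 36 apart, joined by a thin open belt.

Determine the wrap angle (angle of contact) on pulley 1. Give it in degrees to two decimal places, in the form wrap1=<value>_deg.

wrap1=199.19_deg

open belt: β = asin((r2−r1)/C) = asin(-6/36) = -9.5941°
wrap1 = π − 2β = 199.1881°
wrap2 = π + 2β = 160.8119°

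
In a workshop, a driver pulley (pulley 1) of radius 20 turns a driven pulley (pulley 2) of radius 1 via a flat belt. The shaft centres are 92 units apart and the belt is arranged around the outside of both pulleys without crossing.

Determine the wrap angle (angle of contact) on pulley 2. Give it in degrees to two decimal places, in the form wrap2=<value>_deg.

wrap2=156.16_deg

open belt: β = asin((r2−r1)/C) = asin(-19/92) = -11.9186°
wrap1 = π − 2β = 203.8372°
wrap2 = π + 2β = 156.1628°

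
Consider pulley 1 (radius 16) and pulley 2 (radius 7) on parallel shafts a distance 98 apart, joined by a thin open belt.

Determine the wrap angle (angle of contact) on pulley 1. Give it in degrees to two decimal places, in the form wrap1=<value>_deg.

open belt: β = asin((r2−r1)/C) = asin(-9/98) = -5.2693°
wrap1 = π − 2β = 190.5386°
wrap2 = π + 2β = 169.4614°

wrap1=190.54_deg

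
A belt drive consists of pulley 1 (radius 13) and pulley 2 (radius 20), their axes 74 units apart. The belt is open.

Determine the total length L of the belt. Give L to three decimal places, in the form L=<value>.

open belt: β = asin((r2−r1)/C) = asin(7/74) = 5.4280°
wrap1 = π − 2β = 169.1440°
wrap2 = π + 2β = 190.8560°
tangent length = C·cosβ = 73.6682
L = r1·wrap1 + r2·wrap2 + 2·C·cosβ = 13·2.9521 + 20·3.3311 + 2·73.6682 = 252.3352

L=252.335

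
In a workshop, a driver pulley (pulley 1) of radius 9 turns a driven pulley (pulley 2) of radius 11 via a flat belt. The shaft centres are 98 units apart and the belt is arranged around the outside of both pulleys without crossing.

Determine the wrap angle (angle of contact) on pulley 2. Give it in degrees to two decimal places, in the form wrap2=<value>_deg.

open belt: β = asin((r2−r1)/C) = asin(2/98) = 1.1694°
wrap1 = π − 2β = 177.6612°
wrap2 = π + 2β = 182.3388°

wrap2=182.34_deg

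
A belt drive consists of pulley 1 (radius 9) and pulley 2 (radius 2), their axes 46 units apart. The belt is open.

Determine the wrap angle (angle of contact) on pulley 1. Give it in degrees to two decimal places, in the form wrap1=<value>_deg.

wrap1=197.51_deg

open belt: β = asin((r2−r1)/C) = asin(-7/46) = -8.7529°
wrap1 = π − 2β = 197.5059°
wrap2 = π + 2β = 162.4941°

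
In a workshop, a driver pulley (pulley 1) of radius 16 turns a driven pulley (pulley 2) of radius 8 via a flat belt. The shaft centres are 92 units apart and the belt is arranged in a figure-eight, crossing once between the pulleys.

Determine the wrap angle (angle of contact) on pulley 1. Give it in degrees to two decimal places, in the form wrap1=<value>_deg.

wrap1=210.24_deg

crossed belt: β = asin((r1+r2)/C) = asin(24/92) = 15.1217°
wrap1 = wrap2 = π + 2β = 210.2433°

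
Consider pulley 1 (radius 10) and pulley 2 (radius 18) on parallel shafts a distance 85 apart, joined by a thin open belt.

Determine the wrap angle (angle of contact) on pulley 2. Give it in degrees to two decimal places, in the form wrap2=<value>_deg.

wrap2=190.80_deg

open belt: β = asin((r2−r1)/C) = asin(8/85) = 5.4005°
wrap1 = π − 2β = 169.1989°
wrap2 = π + 2β = 190.8011°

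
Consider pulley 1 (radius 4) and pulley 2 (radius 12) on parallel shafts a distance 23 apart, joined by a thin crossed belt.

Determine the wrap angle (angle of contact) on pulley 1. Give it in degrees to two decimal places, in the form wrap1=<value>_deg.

crossed belt: β = asin((r1+r2)/C) = asin(16/23) = 44.0792°
wrap1 = wrap2 = π + 2β = 268.1584°

wrap1=268.16_deg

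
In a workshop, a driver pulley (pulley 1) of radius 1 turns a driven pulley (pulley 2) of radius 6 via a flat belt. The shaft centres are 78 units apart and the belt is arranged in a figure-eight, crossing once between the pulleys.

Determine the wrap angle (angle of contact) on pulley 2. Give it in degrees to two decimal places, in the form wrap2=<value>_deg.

crossed belt: β = asin((r1+r2)/C) = asin(7/78) = 5.1489°
wrap1 = wrap2 = π + 2β = 190.2977°

wrap2=190.30_deg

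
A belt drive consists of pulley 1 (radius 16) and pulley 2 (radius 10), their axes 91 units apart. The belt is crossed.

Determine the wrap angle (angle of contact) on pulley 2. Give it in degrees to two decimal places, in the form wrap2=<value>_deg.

crossed belt: β = asin((r1+r2)/C) = asin(26/91) = 16.6015°
wrap1 = wrap2 = π + 2β = 213.2031°

wrap2=213.20_deg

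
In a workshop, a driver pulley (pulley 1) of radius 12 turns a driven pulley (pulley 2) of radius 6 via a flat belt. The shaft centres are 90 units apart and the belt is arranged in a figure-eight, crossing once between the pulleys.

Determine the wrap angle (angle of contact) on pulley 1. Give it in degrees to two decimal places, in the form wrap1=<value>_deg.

wrap1=203.07_deg

crossed belt: β = asin((r1+r2)/C) = asin(18/90) = 11.5370°
wrap1 = wrap2 = π + 2β = 203.0739°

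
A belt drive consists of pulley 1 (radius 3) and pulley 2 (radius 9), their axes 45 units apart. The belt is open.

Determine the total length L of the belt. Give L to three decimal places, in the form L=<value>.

L=128.500

open belt: β = asin((r2−r1)/C) = asin(6/45) = 7.6623°
wrap1 = π − 2β = 164.6755°
wrap2 = π + 2β = 195.3245°
tangent length = C·cosβ = 44.5982
L = r1·wrap1 + r2·wrap2 + 2·C·cosβ = 3·2.8741 + 9·3.4091 + 2·44.5982 = 128.5003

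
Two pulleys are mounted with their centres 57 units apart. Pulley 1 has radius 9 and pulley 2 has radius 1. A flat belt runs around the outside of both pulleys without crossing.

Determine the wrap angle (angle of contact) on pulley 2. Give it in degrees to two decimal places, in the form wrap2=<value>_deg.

wrap2=163.86_deg

open belt: β = asin((r2−r1)/C) = asin(-8/57) = -8.0682°
wrap1 = π − 2β = 196.1363°
wrap2 = π + 2β = 163.8637°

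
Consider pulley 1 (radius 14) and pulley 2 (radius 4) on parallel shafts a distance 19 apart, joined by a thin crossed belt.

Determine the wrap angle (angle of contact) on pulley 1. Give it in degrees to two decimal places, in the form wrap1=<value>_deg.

wrap1=322.66_deg

crossed belt: β = asin((r1+r2)/C) = asin(18/19) = 71.3283°
wrap1 = wrap2 = π + 2β = 322.6566°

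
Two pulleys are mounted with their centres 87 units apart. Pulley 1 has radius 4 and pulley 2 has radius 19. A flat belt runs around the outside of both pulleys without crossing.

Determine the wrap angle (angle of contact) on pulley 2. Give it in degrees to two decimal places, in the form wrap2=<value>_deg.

wrap2=199.86_deg

open belt: β = asin((r2−r1)/C) = asin(15/87) = 9.9282°
wrap1 = π − 2β = 160.1436°
wrap2 = π + 2β = 199.8564°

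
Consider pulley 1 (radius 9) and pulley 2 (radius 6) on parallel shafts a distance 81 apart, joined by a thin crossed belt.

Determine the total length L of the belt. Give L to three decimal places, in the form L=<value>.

crossed belt: β = asin((r1+r2)/C) = asin(15/81) = 10.6719°
wrap1 = wrap2 = π + 2β = 201.3439°
tangent length = C·cosβ = 79.5990
L = (r1+r2)·wrap + 2·C·cosβ = 15·3.5141 + 2·79.5990 = 211.9097

L=211.910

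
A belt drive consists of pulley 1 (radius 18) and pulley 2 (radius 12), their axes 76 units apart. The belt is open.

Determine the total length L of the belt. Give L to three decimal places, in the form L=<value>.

open belt: β = asin((r2−r1)/C) = asin(-6/76) = -4.5281°
wrap1 = π − 2β = 189.0561°
wrap2 = π + 2β = 170.9439°
tangent length = C·cosβ = 75.7628
L = r1·wrap1 + r2·wrap2 + 2·C·cosβ = 18·3.2997 + 12·2.9835 + 2·75.7628 = 246.7217

L=246.722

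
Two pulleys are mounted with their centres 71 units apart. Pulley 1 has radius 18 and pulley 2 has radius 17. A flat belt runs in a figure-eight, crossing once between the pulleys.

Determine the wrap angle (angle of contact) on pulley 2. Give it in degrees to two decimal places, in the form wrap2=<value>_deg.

wrap2=239.07_deg

crossed belt: β = asin((r1+r2)/C) = asin(35/71) = 29.5352°
wrap1 = wrap2 = π + 2β = 239.0703°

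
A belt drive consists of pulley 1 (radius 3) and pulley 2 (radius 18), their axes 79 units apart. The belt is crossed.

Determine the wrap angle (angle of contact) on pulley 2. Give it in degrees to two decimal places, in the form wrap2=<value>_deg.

wrap2=210.83_deg

crossed belt: β = asin((r1+r2)/C) = asin(21/79) = 15.4158°
wrap1 = wrap2 = π + 2β = 210.8317°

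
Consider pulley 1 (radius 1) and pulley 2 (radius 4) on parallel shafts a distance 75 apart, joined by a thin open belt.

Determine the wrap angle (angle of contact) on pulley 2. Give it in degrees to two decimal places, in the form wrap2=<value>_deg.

wrap2=184.58_deg

open belt: β = asin((r2−r1)/C) = asin(3/75) = 2.2924°
wrap1 = π − 2β = 175.4151°
wrap2 = π + 2β = 184.5849°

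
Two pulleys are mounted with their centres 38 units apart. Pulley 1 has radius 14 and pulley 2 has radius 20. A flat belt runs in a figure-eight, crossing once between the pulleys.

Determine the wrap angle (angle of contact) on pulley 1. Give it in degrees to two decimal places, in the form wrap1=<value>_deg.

wrap1=306.95_deg

crossed belt: β = asin((r1+r2)/C) = asin(34/38) = 63.4746°
wrap1 = wrap2 = π + 2β = 306.9493°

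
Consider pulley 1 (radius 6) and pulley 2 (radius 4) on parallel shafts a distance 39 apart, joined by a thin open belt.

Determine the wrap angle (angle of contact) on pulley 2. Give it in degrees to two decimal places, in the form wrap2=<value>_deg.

wrap2=174.12_deg

open belt: β = asin((r2−r1)/C) = asin(-2/39) = -2.9395°
wrap1 = π − 2β = 185.8791°
wrap2 = π + 2β = 174.1209°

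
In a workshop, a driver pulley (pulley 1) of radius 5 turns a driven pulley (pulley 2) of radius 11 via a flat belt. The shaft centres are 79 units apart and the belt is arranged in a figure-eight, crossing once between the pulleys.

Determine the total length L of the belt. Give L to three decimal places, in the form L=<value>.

crossed belt: β = asin((r1+r2)/C) = asin(16/79) = 11.6850°
wrap1 = wrap2 = π + 2β = 203.3701°
tangent length = C·cosβ = 77.3628
L = (r1+r2)·wrap + 2·C·cosβ = 16·3.5495 + 2·77.3628 = 211.5172

L=211.517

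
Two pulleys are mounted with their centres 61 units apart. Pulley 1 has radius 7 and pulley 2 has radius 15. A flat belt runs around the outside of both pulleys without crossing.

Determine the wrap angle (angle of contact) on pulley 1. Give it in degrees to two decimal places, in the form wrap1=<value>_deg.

wrap1=164.93_deg

open belt: β = asin((r2−r1)/C) = asin(8/61) = 7.5359°
wrap1 = π − 2β = 164.9282°
wrap2 = π + 2β = 195.0718°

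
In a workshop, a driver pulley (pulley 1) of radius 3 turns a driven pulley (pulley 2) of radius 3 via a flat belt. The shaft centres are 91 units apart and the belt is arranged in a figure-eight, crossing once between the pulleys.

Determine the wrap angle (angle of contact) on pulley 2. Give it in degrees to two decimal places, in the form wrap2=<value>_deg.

wrap2=187.56_deg

crossed belt: β = asin((r1+r2)/C) = asin(6/91) = 3.7805°
wrap1 = wrap2 = π + 2β = 187.5610°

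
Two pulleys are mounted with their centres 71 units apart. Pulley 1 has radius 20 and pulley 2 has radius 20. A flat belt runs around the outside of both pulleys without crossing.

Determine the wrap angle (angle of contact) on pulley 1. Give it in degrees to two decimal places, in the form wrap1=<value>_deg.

wrap1=180.00_deg

open belt: β = asin((r2−r1)/C) = asin(0/71) = 0.0000°
wrap1 = π − 2β = 180.0000°
wrap2 = π + 2β = 180.0000°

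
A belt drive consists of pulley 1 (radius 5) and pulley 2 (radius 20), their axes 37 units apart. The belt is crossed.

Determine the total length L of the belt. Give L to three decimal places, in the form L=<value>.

crossed belt: β = asin((r1+r2)/C) = asin(25/37) = 42.5066°
wrap1 = wrap2 = π + 2β = 265.0133°
tangent length = C·cosβ = 27.2764
L = (r1+r2)·wrap + 2·C·cosβ = 25·4.6254 + 2·27.2764 = 170.1866

L=170.187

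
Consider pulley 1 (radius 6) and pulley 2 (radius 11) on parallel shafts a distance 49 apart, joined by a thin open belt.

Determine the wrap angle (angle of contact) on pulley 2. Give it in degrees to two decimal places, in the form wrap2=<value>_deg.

open belt: β = asin((r2−r1)/C) = asin(5/49) = 5.8567°
wrap1 = π − 2β = 168.2866°
wrap2 = π + 2β = 191.7134°

wrap2=191.71_deg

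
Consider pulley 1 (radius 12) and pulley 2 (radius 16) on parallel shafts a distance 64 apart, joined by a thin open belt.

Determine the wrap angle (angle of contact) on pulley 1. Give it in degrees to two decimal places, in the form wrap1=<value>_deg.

open belt: β = asin((r2−r1)/C) = asin(4/64) = 3.5833°
wrap1 = π − 2β = 172.8334°
wrap2 = π + 2β = 187.1666°

wrap1=172.83_deg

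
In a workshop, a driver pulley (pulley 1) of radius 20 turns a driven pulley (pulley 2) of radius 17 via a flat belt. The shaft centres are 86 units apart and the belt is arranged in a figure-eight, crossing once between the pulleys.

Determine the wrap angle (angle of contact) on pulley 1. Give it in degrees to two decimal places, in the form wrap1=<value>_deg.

wrap1=230.96_deg

crossed belt: β = asin((r1+r2)/C) = asin(37/86) = 25.4823°
wrap1 = wrap2 = π + 2β = 230.9646°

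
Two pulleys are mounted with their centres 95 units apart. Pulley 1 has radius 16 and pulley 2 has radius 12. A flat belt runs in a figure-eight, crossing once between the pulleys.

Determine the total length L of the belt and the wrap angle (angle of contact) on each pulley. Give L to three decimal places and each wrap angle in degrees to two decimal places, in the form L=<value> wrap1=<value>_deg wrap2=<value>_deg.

crossed belt: β = asin((r1+r2)/C) = asin(28/95) = 17.1418°
wrap1 = wrap2 = π + 2β = 214.2835°
tangent length = C·cosβ = 90.7800
L = (r1+r2)·wrap + 2·C·cosβ = 28·3.7400 + 2·90.7800 = 286.2786

L=286.279 wrap1=214.28_deg wrap2=214.28_deg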